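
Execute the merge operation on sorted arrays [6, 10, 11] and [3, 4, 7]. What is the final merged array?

Merging process:

Compare 6 vs 3: take 3 from right. Merged: [3]
Compare 6 vs 4: take 4 from right. Merged: [3, 4]
Compare 6 vs 7: take 6 from left. Merged: [3, 4, 6]
Compare 10 vs 7: take 7 from right. Merged: [3, 4, 6, 7]
Append remaining from left: [10, 11]. Merged: [3, 4, 6, 7, 10, 11]

Final merged array: [3, 4, 6, 7, 10, 11]
Total comparisons: 4

The merged array is [3, 4, 6, 7, 10, 11], requiring 4 comparisons. The merge step runs in O(n) time where n is the total number of elements.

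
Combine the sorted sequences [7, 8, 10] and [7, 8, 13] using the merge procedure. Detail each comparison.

Merging process:

Compare 7 vs 7: take 7 from left. Merged: [7]
Compare 8 vs 7: take 7 from right. Merged: [7, 7]
Compare 8 vs 8: take 8 from left. Merged: [7, 7, 8]
Compare 10 vs 8: take 8 from right. Merged: [7, 7, 8, 8]
Compare 10 vs 13: take 10 from left. Merged: [7, 7, 8, 8, 10]
Append remaining from right: [13]. Merged: [7, 7, 8, 8, 10, 13]

Final merged array: [7, 7, 8, 8, 10, 13]
Total comparisons: 5

The merged array is [7, 7, 8, 8, 10, 13], requiring 5 comparisons. The merge step runs in O(n) time where n is the total number of elements.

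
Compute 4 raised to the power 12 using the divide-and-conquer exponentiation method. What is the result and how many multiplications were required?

Computing 4^12 by squaring (build up from 4^1; each line after the first costs one multiplication):

4^1 = 4
4^2 = (4^1)^2 = 4^2 = 16
4^3 = 4 * 4^2 = 4 * 16 = 64
4^6 = (4^3)^2 = 64^2 = 4096
4^12 = (4^6)^2 = 4096^2 = 16777216

Result: 16777216
Multiplications needed: 4 (4 lines after 4^1)

4^12 = 16777216. Using exponentiation by squaring, this requires 4 multiplications. The key idea: if the exponent is even, square the half-power; if odd, multiply by the base once.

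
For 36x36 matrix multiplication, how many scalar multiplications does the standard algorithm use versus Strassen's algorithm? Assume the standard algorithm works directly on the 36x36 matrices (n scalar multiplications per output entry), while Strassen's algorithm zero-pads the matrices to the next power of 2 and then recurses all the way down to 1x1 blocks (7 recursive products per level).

Matrix multiplication for 36x36 matrices:

Strassen's algorithm requires power-of-2 dimensions. Pad 36x36 to 64x64 (next power of 2).

Standard algorithm: 36^3 = 46656 multiplications
Strassen's algorithm: 7^(log2(64)) = 7^6 = 117649 multiplications
Difference: 46656 - 117649 = -70993 (Strassen uses MORE here due to padding overhead — for small or just-over-power-of-2 n, padding can outweigh the per-level savings)

Standard: 46656 multiplications (36^3). Strassen: 117649 multiplications (7^6, after padding to 64x64). Strassen reduces 8 recursive multiplications to 7 at each level.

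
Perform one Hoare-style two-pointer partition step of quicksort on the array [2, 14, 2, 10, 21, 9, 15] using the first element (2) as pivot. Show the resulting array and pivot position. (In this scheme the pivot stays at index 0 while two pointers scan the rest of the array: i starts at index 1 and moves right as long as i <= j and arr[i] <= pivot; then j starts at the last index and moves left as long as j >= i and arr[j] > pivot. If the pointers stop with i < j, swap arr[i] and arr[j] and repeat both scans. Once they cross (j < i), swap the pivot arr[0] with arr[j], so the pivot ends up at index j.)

Hoare-style two-pointer partition with pivot = 2:

Initial array: [2, 14, 2, 10, 21, 9, 15]

Pointers start at i = 1, j = 6.
i stops at index 1 (arr[1]=14 > 2), j stops at index 2 (arr[2]=2 <= 2): swap arr[1] and arr[2], array becomes [2, 2, 14, 10, 21, 9, 15]
i ends at 2, j ends at 1: the pointers have crossed (j < i), so scanning stops.

Swap pivot arr[0] with arr[1] to place pivot at position 1: [2, 2, 14, 10, 21, 9, 15]
Pivot position: 1

After partitioning with pivot 2, the array becomes [2, 2, 14, 10, 21, 9, 15]. The pivot is placed at index 1. All elements to the left of the pivot are <= 2, and all elements to the right are > 2.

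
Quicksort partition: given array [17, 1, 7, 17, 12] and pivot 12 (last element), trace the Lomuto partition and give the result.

Lomuto partition with pivot = 12:

Initial array: [17, 1, 7, 17, 12]

arr[0]=17 > 12: no swap
arr[1]=1 <= 12: swap with position 0, array becomes [1, 17, 7, 17, 12]
arr[2]=7 <= 12: swap with position 1, array becomes [1, 7, 17, 17, 12]
arr[3]=17 > 12: no swap

Place pivot at position 2: [1, 7, 12, 17, 17]
Pivot position: 2

After partitioning with pivot 12, the array becomes [1, 7, 12, 17, 17]. The pivot is placed at index 2. All elements to the left of the pivot are <= 12, and all elements to the right are > 12.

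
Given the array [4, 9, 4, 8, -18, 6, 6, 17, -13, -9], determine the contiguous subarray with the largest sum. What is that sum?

Using Kadane's algorithm on [4, 9, 4, 8, -18, 6, 6, 17, -13, -9]:

Scanning through the array:
Position 1 (value 9): max_ending_here = 13, max_so_far = 13
Position 2 (value 4): max_ending_here = 17, max_so_far = 17
Position 3 (value 8): max_ending_here = 25, max_so_far = 25
Position 4 (value -18): max_ending_here = 7, max_so_far = 25
Position 5 (value 6): max_ending_here = 13, max_so_far = 25
Position 6 (value 6): max_ending_here = 19, max_so_far = 25
Position 7 (value 17): max_ending_here = 36, max_so_far = 36
Position 8 (value -13): max_ending_here = 23, max_so_far = 36
Position 9 (value -9): max_ending_here = 14, max_so_far = 36

Maximum subarray: [4, 9, 4, 8, -18, 6, 6, 17]
Maximum sum: 36

The maximum subarray is [4, 9, 4, 8, -18, 6, 6, 17] with sum 36. This subarray runs from index 0 to index 7.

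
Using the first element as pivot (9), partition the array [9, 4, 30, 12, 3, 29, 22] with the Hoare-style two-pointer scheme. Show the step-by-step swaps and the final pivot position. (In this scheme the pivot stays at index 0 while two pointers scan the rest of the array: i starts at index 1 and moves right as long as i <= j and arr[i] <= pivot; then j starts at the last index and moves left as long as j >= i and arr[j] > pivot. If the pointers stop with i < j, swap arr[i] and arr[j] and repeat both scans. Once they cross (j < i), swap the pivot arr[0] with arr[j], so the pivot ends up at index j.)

Hoare-style two-pointer partition with pivot = 9:

Initial array: [9, 4, 30, 12, 3, 29, 22]

Pointers start at i = 1, j = 6.
i stops at index 2 (arr[2]=30 > 9), j stops at index 4 (arr[4]=3 <= 9): swap arr[2] and arr[4], array becomes [9, 4, 3, 12, 30, 29, 22]
i ends at 3, j ends at 2: the pointers have crossed (j < i), so scanning stops.

Swap pivot arr[0] with arr[2] to place pivot at position 2: [3, 4, 9, 12, 30, 29, 22]
Pivot position: 2

After partitioning with pivot 9, the array becomes [3, 4, 9, 12, 30, 29, 22]. The pivot is placed at index 2. All elements to the left of the pivot are <= 9, and all elements to the right are > 9.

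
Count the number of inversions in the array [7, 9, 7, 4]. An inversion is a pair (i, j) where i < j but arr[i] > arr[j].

Finding inversions in [7, 9, 7, 4]:

(0, 3): arr[0]=7 > arr[3]=4
(1, 2): arr[1]=9 > arr[2]=7
(1, 3): arr[1]=9 > arr[3]=4
(2, 3): arr[2]=7 > arr[3]=4

Total inversions: 4

The array has 4 inversion(s): (0,3), (1,2), (1,3), (2,3). Each pair (i,j) satisfies i < j and arr[i] > arr[j].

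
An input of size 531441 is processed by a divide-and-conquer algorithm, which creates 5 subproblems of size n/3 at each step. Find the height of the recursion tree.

For divide and conquer with division factor 3:

Problem sizes at each level:
Level 0: 531441
Level 1: 177147
Level 2: 59049
Level 3: 19683
Level 4: 6561
Level 5: 2187
Level 6: 729
Level 7: 243
Level 8: 81
Level 9: 27
Level 10: 9
Level 11: 3
Level 12: 1

The root is level 0 and the size-1 base case is level 12 (the tree spans levels 0 through 12, i.e. 13 levels counting the root), so the depth is the number of divisions: log_3(531441) = 12

The recursion tree depth is log_3(531441) = 12. At each level, the problem size is divided by 3, so it takes 12 divisions to reduce to a base case of size 1. The algorithm makes 5 recursive calls at each level.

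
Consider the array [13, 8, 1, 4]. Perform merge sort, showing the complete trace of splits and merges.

Merge sort trace:

Split: [13, 8, 1, 4] -> [13, 8] and [1, 4]
  Split: [13, 8] -> [13] and [8]
  Merge: [13] + [8] -> [8, 13]
  Split: [1, 4] -> [1] and [4]
  Merge: [1] + [4] -> [1, 4]
Merge: [8, 13] + [1, 4] -> [1, 4, 8, 13]

Final sorted array: [1, 4, 8, 13]

The merge sort proceeds by recursively splitting the array and merging sorted halves.
After all merges, the sorted array is [1, 4, 8, 13].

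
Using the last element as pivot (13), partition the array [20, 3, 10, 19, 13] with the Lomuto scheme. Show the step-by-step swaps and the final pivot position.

Lomuto partition with pivot = 13:

Initial array: [20, 3, 10, 19, 13]

arr[0]=20 > 13: no swap
arr[1]=3 <= 13: swap with position 0, array becomes [3, 20, 10, 19, 13]
arr[2]=10 <= 13: swap with position 1, array becomes [3, 10, 20, 19, 13]
arr[3]=19 > 13: no swap

Place pivot at position 2: [3, 10, 13, 19, 20]
Pivot position: 2

After partitioning with pivot 13, the array becomes [3, 10, 13, 19, 20]. The pivot is placed at index 2. All elements to the left of the pivot are <= 13, and all elements to the right are > 13.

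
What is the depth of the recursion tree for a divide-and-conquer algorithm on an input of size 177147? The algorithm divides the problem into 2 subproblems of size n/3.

For divide and conquer with division factor 3:

Problem sizes at each level:
Level 0: 177147
Level 1: 59049
Level 2: 19683
Level 3: 6561
Level 4: 2187
Level 5: 729
Level 6: 243
Level 7: 81
Level 8: 27
Level 9: 9
Level 10: 3
Level 11: 1

The root is level 0 and the size-1 base case is level 11 (the tree spans levels 0 through 11, i.e. 12 levels counting the root), so the depth is the number of divisions: log_3(177147) = 11

The recursion tree depth is log_3(177147) = 11. At each level, the problem size is divided by 3, so it takes 11 divisions to reduce to a base case of size 1. The algorithm makes 2 recursive calls at each level.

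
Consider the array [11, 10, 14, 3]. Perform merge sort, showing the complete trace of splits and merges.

Merge sort trace:

Split: [11, 10, 14, 3] -> [11, 10] and [14, 3]
  Split: [11, 10] -> [11] and [10]
  Merge: [11] + [10] -> [10, 11]
  Split: [14, 3] -> [14] and [3]
  Merge: [14] + [3] -> [3, 14]
Merge: [10, 11] + [3, 14] -> [3, 10, 11, 14]

Final sorted array: [3, 10, 11, 14]

The merge sort proceeds by recursively splitting the array and merging sorted halves.
After all merges, the sorted array is [3, 10, 11, 14].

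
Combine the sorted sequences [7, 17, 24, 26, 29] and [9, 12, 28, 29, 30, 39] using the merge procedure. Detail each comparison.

Merging process:

Compare 7 vs 9: take 7 from left. Merged: [7]
Compare 17 vs 9: take 9 from right. Merged: [7, 9]
Compare 17 vs 12: take 12 from right. Merged: [7, 9, 12]
Compare 17 vs 28: take 17 from left. Merged: [7, 9, 12, 17]
Compare 24 vs 28: take 24 from left. Merged: [7, 9, 12, 17, 24]
Compare 26 vs 28: take 26 from left. Merged: [7, 9, 12, 17, 24, 26]
Compare 29 vs 28: take 28 from right. Merged: [7, 9, 12, 17, 24, 26, 28]
Compare 29 vs 29: take 29 from left. Merged: [7, 9, 12, 17, 24, 26, 28, 29]
Append remaining from right: [29, 30, 39]. Merged: [7, 9, 12, 17, 24, 26, 28, 29, 29, 30, 39]

Final merged array: [7, 9, 12, 17, 24, 26, 28, 29, 29, 30, 39]
Total comparisons: 8

The merged array is [7, 9, 12, 17, 24, 26, 28, 29, 29, 30, 39], requiring 8 comparisons. The merge step runs in O(n) time where n is the total number of elements.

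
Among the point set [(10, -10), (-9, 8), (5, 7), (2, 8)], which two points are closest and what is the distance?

Computing all pairwise distances among 4 points:

d((10, -10), (-9, 8)) = 26.1725
d((10, -10), (5, 7)) = 17.72
d((10, -10), (2, 8)) = 19.6977
d((-9, 8), (5, 7)) = 14.0357
d((-9, 8), (2, 8)) = 11.0
d((5, 7), (2, 8)) = 3.1623 <-- minimum

Closest pair: (5, 7) and (2, 8) with distance 3.1623

The closest pair is (5, 7) and (2, 8) with Euclidean distance 3.1623. For 4 points, brute-force pairwise comparison is shown above. For large n, the divide-and-conquer algorithm (sort by x, recurse on halves, check the dividing strip) achieves O(n log n).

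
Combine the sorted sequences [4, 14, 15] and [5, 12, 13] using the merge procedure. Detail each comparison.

Merging process:

Compare 4 vs 5: take 4 from left. Merged: [4]
Compare 14 vs 5: take 5 from right. Merged: [4, 5]
Compare 14 vs 12: take 12 from right. Merged: [4, 5, 12]
Compare 14 vs 13: take 13 from right. Merged: [4, 5, 12, 13]
Append remaining from left: [14, 15]. Merged: [4, 5, 12, 13, 14, 15]

Final merged array: [4, 5, 12, 13, 14, 15]
Total comparisons: 4

The merged array is [4, 5, 12, 13, 14, 15], requiring 4 comparisons. The merge step runs in O(n) time where n is the total number of elements.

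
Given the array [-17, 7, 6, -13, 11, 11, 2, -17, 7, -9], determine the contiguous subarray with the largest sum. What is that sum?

Using Kadane's algorithm on [-17, 7, 6, -13, 11, 11, 2, -17, 7, -9]:

Scanning through the array:
Position 1 (value 7): max_ending_here = 7, max_so_far = 7
Position 2 (value 6): max_ending_here = 13, max_so_far = 13
Position 3 (value -13): max_ending_here = 0, max_so_far = 13
Position 4 (value 11): max_ending_here = 11, max_so_far = 13
Position 5 (value 11): max_ending_here = 22, max_so_far = 22
Position 6 (value 2): max_ending_here = 24, max_so_far = 24
Position 7 (value -17): max_ending_here = 7, max_so_far = 24
Position 8 (value 7): max_ending_here = 14, max_so_far = 24
Position 9 (value -9): max_ending_here = 5, max_so_far = 24

Maximum subarray: [7, 6, -13, 11, 11, 2]
Maximum sum: 24

The maximum subarray is [7, 6, -13, 11, 11, 2] with sum 24. This subarray runs from index 1 to index 6.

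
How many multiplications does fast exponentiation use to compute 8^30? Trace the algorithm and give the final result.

Computing 8^30 by squaring (build up from 8^1; each line after the first costs one multiplication):

8^1 = 8
8^2 = (8^1)^2 = 8^2 = 64
8^3 = 8 * 8^2 = 8 * 64 = 512
8^6 = (8^3)^2 = 512^2 = 262144
8^7 = 8 * 8^6 = 8 * 262144 = 2097152
8^14 = (8^7)^2 = 2097152^2 = 4398046511104
8^15 = 8 * 8^14 = 8 * 4398046511104 = 35184372088832
8^30 = (8^15)^2 = 35184372088832^2 = 1237940039285380274899124224

Result: 1237940039285380274899124224
Multiplications needed: 7 (7 lines after 8^1)

8^30 = 1237940039285380274899124224. Using exponentiation by squaring, this requires 7 multiplications. The key idea: if the exponent is even, square the half-power; if odd, multiply by the base once.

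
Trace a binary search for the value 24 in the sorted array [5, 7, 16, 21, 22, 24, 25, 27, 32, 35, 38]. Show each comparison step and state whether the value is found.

Binary search for 24 in [5, 7, 16, 21, 22, 24, 25, 27, 32, 35, 38]:

lo=0, hi=10, mid=5, arr[mid]=24 -> Found target at index 5!

Binary search finds 24 at index 5 after 1 comparisons. The search repeatedly halves the search space by comparing with the middle element.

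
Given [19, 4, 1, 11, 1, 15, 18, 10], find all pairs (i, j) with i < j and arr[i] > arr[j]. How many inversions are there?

Finding inversions in [19, 4, 1, 11, 1, 15, 18, 10]:

(0, 1): arr[0]=19 > arr[1]=4
(0, 2): arr[0]=19 > arr[2]=1
(0, 3): arr[0]=19 > arr[3]=11
(0, 4): arr[0]=19 > arr[4]=1
(0, 5): arr[0]=19 > arr[5]=15
(0, 6): arr[0]=19 > arr[6]=18
(0, 7): arr[0]=19 > arr[7]=10
(1, 2): arr[1]=4 > arr[2]=1
(1, 4): arr[1]=4 > arr[4]=1
(3, 4): arr[3]=11 > arr[4]=1
(3, 7): arr[3]=11 > arr[7]=10
(5, 7): arr[5]=15 > arr[7]=10
(6, 7): arr[6]=18 > arr[7]=10

Total inversions: 13

The array has 13 inversion(s): (0,1), (0,2), (0,3), (0,4), (0,5), (0,6), (0,7), (1,2), (1,4), (3,4), (3,7), (5,7), (6,7). Each pair (i,j) satisfies i < j and arr[i] > arr[j].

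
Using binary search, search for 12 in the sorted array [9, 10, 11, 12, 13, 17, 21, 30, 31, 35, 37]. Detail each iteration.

Binary search for 12 in [9, 10, 11, 12, 13, 17, 21, 30, 31, 35, 37]:

lo=0, hi=10, mid=5, arr[mid]=17 -> 17 > 12, search left half
lo=0, hi=4, mid=2, arr[mid]=11 -> 11 < 12, search right half
lo=3, hi=4, mid=3, arr[mid]=12 -> Found target at index 3!

Binary search finds 12 at index 3 after 3 comparisons. The search repeatedly halves the search space by comparing with the middle element.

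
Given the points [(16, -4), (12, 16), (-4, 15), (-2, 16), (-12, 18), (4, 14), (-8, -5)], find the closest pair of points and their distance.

Computing all pairwise distances among 7 points:

d((16, -4), (12, 16)) = 20.3961
d((16, -4), (-4, 15)) = 27.5862
d((16, -4), (-2, 16)) = 26.9072
d((16, -4), (-12, 18)) = 35.609
d((16, -4), (4, 14)) = 21.6333
d((16, -4), (-8, -5)) = 24.0208
d((12, 16), (-4, 15)) = 16.0312
d((12, 16), (-2, 16)) = 14.0
d((12, 16), (-12, 18)) = 24.0832
d((12, 16), (4, 14)) = 8.2462
d((12, 16), (-8, -5)) = 29.0
d((-4, 15), (-2, 16)) = 2.2361 <-- minimum
d((-4, 15), (-12, 18)) = 8.544
d((-4, 15), (4, 14)) = 8.0623
d((-4, 15), (-8, -5)) = 20.3961
d((-2, 16), (-12, 18)) = 10.198
d((-2, 16), (4, 14)) = 6.3246
d((-2, 16), (-8, -5)) = 21.8403
d((-12, 18), (4, 14)) = 16.4924
d((-12, 18), (-8, -5)) = 23.3452
d((4, 14), (-8, -5)) = 22.4722

Closest pair: (-4, 15) and (-2, 16) with distance 2.2361

The closest pair is (-4, 15) and (-2, 16) with Euclidean distance 2.2361. For 7 points, brute-force pairwise comparison is shown above. For large n, the divide-and-conquer algorithm (sort by x, recurse on halves, check the dividing strip) achieves O(n log n).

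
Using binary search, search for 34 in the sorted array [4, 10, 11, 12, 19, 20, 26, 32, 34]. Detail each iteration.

Binary search for 34 in [4, 10, 11, 12, 19, 20, 26, 32, 34]:

lo=0, hi=8, mid=4, arr[mid]=19 -> 19 < 34, search right half
lo=5, hi=8, mid=6, arr[mid]=26 -> 26 < 34, search right half
lo=7, hi=8, mid=7, arr[mid]=32 -> 32 < 34, search right half
lo=8, hi=8, mid=8, arr[mid]=34 -> Found target at index 8!

Binary search finds 34 at index 8 after 4 comparisons. The search repeatedly halves the search space by comparing with the middle element.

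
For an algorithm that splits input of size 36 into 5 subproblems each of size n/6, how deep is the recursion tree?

For divide and conquer with division factor 6:

Problem sizes at each level:
Level 0: 36
Level 1: 6
Level 2: 1

The root is level 0 and the size-1 base case is level 2 (the tree spans levels 0 through 2, i.e. 3 levels counting the root), so the depth is the number of divisions: log_6(36) = 2

The recursion tree depth is log_6(36) = 2. At each level, the problem size is divided by 6, so it takes 2 divisions to reduce to a base case of size 1. The algorithm makes 5 recursive calls at each level.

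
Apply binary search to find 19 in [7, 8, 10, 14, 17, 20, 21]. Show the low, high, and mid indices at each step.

Binary search for 19 in [7, 8, 10, 14, 17, 20, 21]:

lo=0, hi=6, mid=3, arr[mid]=14 -> 14 < 19, search right half
lo=4, hi=6, mid=5, arr[mid]=20 -> 20 > 19, search left half
lo=4, hi=4, mid=4, arr[mid]=17 -> 17 < 19, search right half
lo=5 > hi=4, target 19 not found

Binary search determines that 19 is not in the array after 3 comparisons. The search space was exhausted without finding the target.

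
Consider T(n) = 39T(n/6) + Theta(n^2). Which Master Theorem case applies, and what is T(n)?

Master Theorem for T(n) = 39T(n/6) + O(n^2):

a = 39, b = 6, c = 2
log_b(a) = log_6(39) = 2.0447

Case 1: c = 2 < log_6(39) = 2.0447
T(n) = O(n^(log_6 39))

For T(n) = 39T(n/6) + O(n^2): log_6(39) = 2.0447. This is Case 1 of the Master Theorem (c < log_b(a), work dominated by leaves), giving O(n^(log_6 39)).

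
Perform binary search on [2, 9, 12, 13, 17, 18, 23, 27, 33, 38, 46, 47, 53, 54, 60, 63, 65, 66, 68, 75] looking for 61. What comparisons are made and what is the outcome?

Binary search for 61 in [2, 9, 12, 13, 17, 18, 23, 27, 33, 38, 46, 47, 53, 54, 60, 63, 65, 66, 68, 75]:

lo=0, hi=19, mid=9, arr[mid]=38 -> 38 < 61, search right half
lo=10, hi=19, mid=14, arr[mid]=60 -> 60 < 61, search right half
lo=15, hi=19, mid=17, arr[mid]=66 -> 66 > 61, search left half
lo=15, hi=16, mid=15, arr[mid]=63 -> 63 > 61, search left half
lo=15 > hi=14, target 61 not found

Binary search determines that 61 is not in the array after 4 comparisons. The search space was exhausted without finding the target.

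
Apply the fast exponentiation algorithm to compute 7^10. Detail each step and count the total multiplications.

Computing 7^10 by squaring (build up from 7^1; each line after the first costs one multiplication):

7^1 = 7
7^2 = (7^1)^2 = 7^2 = 49
7^4 = (7^2)^2 = 49^2 = 2401
7^5 = 7 * 7^4 = 7 * 2401 = 16807
7^10 = (7^5)^2 = 16807^2 = 282475249

Result: 282475249
Multiplications needed: 4 (4 lines after 7^1)

7^10 = 282475249. Using exponentiation by squaring, this requires 4 multiplications. The key idea: if the exponent is even, square the half-power; if odd, multiply by the base once.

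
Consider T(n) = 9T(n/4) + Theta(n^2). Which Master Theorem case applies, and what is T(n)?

Master Theorem for T(n) = 9T(n/4) + O(n^2):

a = 9, b = 4, c = 2
log_b(a) = log_4(9) = 1.5850

Case 3: c = 2 > log_4(9) = 1.5850
T(n) = O(n^2) = O(n^2)

For T(n) = 9T(n/4) + O(n^2): log_4(9) = 1.5850. This is Case 3 of the Master Theorem (c > log_b(a), work dominated by root), giving O(n^2).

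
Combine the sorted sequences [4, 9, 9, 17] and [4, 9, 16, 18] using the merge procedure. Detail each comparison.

Merging process:

Compare 4 vs 4: take 4 from left. Merged: [4]
Compare 9 vs 4: take 4 from right. Merged: [4, 4]
Compare 9 vs 9: take 9 from left. Merged: [4, 4, 9]
Compare 9 vs 9: take 9 from left. Merged: [4, 4, 9, 9]
Compare 17 vs 9: take 9 from right. Merged: [4, 4, 9, 9, 9]
Compare 17 vs 16: take 16 from right. Merged: [4, 4, 9, 9, 9, 16]
Compare 17 vs 18: take 17 from left. Merged: [4, 4, 9, 9, 9, 16, 17]
Append remaining from right: [18]. Merged: [4, 4, 9, 9, 9, 16, 17, 18]

Final merged array: [4, 4, 9, 9, 9, 16, 17, 18]
Total comparisons: 7

The merged array is [4, 4, 9, 9, 9, 16, 17, 18], requiring 7 comparisons. The merge step runs in O(n) time where n is the total number of elements.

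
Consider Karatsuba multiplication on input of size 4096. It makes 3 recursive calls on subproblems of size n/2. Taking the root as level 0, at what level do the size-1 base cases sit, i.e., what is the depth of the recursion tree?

For divide and conquer with division factor 2:

Problem sizes at each level:
Level 0: 4096
Level 1: 2048
Level 2: 1024
Level 3: 512
Level 4: 256
Level 5: 128
Level 6: 64
Level 7: 32
Level 8: 16
Level 9: 8
Level 10: 4
Level 11: 2
Level 12: 1

The root is level 0 and the size-1 base case is level 12 (the tree spans levels 0 through 12, i.e. 13 levels counting the root), so the depth is the number of divisions: log_2(4096) = 12

The recursion tree depth is log_2(4096) = 12. At each level, the problem size is divided by 2, so it takes 12 divisions to reduce to a base case of size 1. The algorithm makes 3 recursive calls at each level.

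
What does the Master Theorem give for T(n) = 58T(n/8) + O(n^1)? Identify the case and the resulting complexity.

Master Theorem for T(n) = 58T(n/8) + O(n^1):

a = 58, b = 8, c = 1
log_b(a) = log_8(58) = 1.9527

Case 1: c = 1 < log_8(58) = 1.9527
T(n) = O(n^(log_8 58))

For T(n) = 58T(n/8) + O(n^1): log_8(58) = 1.9527. This is Case 1 of the Master Theorem (c < log_b(a), work dominated by leaves), giving O(n^(log_8 58)).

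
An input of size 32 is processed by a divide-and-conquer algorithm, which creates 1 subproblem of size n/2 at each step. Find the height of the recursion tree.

For divide and conquer with division factor 2:

Problem sizes at each level:
Level 0: 32
Level 1: 16
Level 2: 8
Level 3: 4
Level 4: 2
Level 5: 1

The root is level 0 and the size-1 base case is level 5 (the tree spans levels 0 through 5, i.e. 6 levels counting the root), so the depth is the number of divisions: log_2(32) = 5

The recursion tree depth is log_2(32) = 5. At each level, the problem size is divided by 2, so it takes 5 divisions to reduce to a base case of size 1. The algorithm makes 1 recursive call at each level.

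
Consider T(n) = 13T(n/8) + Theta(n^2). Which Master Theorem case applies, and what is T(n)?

Master Theorem for T(n) = 13T(n/8) + O(n^2):

a = 13, b = 8, c = 2
log_b(a) = log_8(13) = 1.2335

Case 3: c = 2 > log_8(13) = 1.2335
T(n) = O(n^2) = O(n^2)

For T(n) = 13T(n/8) + O(n^2): log_8(13) = 1.2335. This is Case 3 of the Master Theorem (c > log_b(a), work dominated by root), giving O(n^2).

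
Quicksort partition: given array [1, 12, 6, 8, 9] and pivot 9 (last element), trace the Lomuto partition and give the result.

Lomuto partition with pivot = 9:

Initial array: [1, 12, 6, 8, 9]

arr[0]=1 <= 9: swap with position 0, array becomes [1, 12, 6, 8, 9]
arr[1]=12 > 9: no swap
arr[2]=6 <= 9: swap with position 1, array becomes [1, 6, 12, 8, 9]
arr[3]=8 <= 9: swap with position 2, array becomes [1, 6, 8, 12, 9]

Place pivot at position 3: [1, 6, 8, 9, 12]
Pivot position: 3

After partitioning with pivot 9, the array becomes [1, 6, 8, 9, 12]. The pivot is placed at index 3. All elements to the left of the pivot are <= 9, and all elements to the right are > 9.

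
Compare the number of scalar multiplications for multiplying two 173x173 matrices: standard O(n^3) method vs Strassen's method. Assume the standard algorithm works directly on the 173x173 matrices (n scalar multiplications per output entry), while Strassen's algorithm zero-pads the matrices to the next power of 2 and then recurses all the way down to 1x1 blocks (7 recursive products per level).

Matrix multiplication for 173x173 matrices:

Strassen's algorithm requires power-of-2 dimensions. Pad 173x173 to 256x256 (next power of 2).

Standard algorithm: 173^3 = 5177717 multiplications
Strassen's algorithm: 7^(log2(256)) = 7^8 = 5764801 multiplications
Difference: 5177717 - 5764801 = -587084 (Strassen uses MORE here due to padding overhead — for small or just-over-power-of-2 n, padding can outweigh the per-level savings)

Standard: 5177717 multiplications (173^3). Strassen: 5764801 multiplications (7^8, after padding to 256x256). Strassen reduces 8 recursive multiplications to 7 at each level.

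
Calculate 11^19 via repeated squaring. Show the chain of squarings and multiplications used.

Computing 11^19 by squaring (build up from 11^1; each line after the first costs one multiplication):

11^1 = 11
11^2 = (11^1)^2 = 11^2 = 121
11^4 = (11^2)^2 = 121^2 = 14641
11^8 = (11^4)^2 = 14641^2 = 214358881
11^9 = 11 * 11^8 = 11 * 214358881 = 2357947691
11^18 = (11^9)^2 = 2357947691^2 = 5559917313492231481
11^19 = 11 * 11^18 = 11 * 5559917313492231481 = 61159090448414546291

Result: 61159090448414546291
Multiplications needed: 6 (6 lines after 11^1)

11^19 = 61159090448414546291. Using exponentiation by squaring, this requires 6 multiplications. The key idea: if the exponent is even, square the half-power; if odd, multiply by the base once.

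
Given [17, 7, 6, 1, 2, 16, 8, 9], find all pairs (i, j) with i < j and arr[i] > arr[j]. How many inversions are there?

Finding inversions in [17, 7, 6, 1, 2, 16, 8, 9]:

(0, 1): arr[0]=17 > arr[1]=7
(0, 2): arr[0]=17 > arr[2]=6
(0, 3): arr[0]=17 > arr[3]=1
(0, 4): arr[0]=17 > arr[4]=2
(0, 5): arr[0]=17 > arr[5]=16
(0, 6): arr[0]=17 > arr[6]=8
(0, 7): arr[0]=17 > arr[7]=9
(1, 2): arr[1]=7 > arr[2]=6
(1, 3): arr[1]=7 > arr[3]=1
(1, 4): arr[1]=7 > arr[4]=2
(2, 3): arr[2]=6 > arr[3]=1
(2, 4): arr[2]=6 > arr[4]=2
(5, 6): arr[5]=16 > arr[6]=8
(5, 7): arr[5]=16 > arr[7]=9

Total inversions: 14

The array has 14 inversion(s): (0,1), (0,2), (0,3), (0,4), (0,5), (0,6), (0,7), (1,2), (1,3), (1,4), (2,3), (2,4), (5,6), (5,7). Each pair (i,j) satisfies i < j and arr[i] > arr[j].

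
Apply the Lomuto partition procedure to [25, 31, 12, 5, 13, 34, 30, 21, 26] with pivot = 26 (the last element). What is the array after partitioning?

Lomuto partition with pivot = 26:

Initial array: [25, 31, 12, 5, 13, 34, 30, 21, 26]

arr[0]=25 <= 26: swap with position 0, array becomes [25, 31, 12, 5, 13, 34, 30, 21, 26]
arr[1]=31 > 26: no swap
arr[2]=12 <= 26: swap with position 1, array becomes [25, 12, 31, 5, 13, 34, 30, 21, 26]
arr[3]=5 <= 26: swap with position 2, array becomes [25, 12, 5, 31, 13, 34, 30, 21, 26]
arr[4]=13 <= 26: swap with position 3, array becomes [25, 12, 5, 13, 31, 34, 30, 21, 26]
arr[5]=34 > 26: no swap
arr[6]=30 > 26: no swap
arr[7]=21 <= 26: swap with position 4, array becomes [25, 12, 5, 13, 21, 34, 30, 31, 26]

Place pivot at position 5: [25, 12, 5, 13, 21, 26, 30, 31, 34]
Pivot position: 5

After partitioning with pivot 26, the array becomes [25, 12, 5, 13, 21, 26, 30, 31, 34]. The pivot is placed at index 5. All elements to the left of the pivot are <= 26, and all elements to the right are > 26.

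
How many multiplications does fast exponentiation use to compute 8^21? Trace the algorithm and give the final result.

Computing 8^21 by squaring (build up from 8^1; each line after the first costs one multiplication):

8^1 = 8
8^2 = (8^1)^2 = 8^2 = 64
8^4 = (8^2)^2 = 64^2 = 4096
8^5 = 8 * 8^4 = 8 * 4096 = 32768
8^10 = (8^5)^2 = 32768^2 = 1073741824
8^20 = (8^10)^2 = 1073741824^2 = 1152921504606846976
8^21 = 8 * 8^20 = 8 * 1152921504606846976 = 9223372036854775808

Result: 9223372036854775808
Multiplications needed: 6 (6 lines after 8^1)

8^21 = 9223372036854775808. Using exponentiation by squaring, this requires 6 multiplications. The key idea: if the exponent is even, square the half-power; if odd, multiply by the base once.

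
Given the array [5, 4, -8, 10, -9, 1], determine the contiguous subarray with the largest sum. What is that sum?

Using Kadane's algorithm on [5, 4, -8, 10, -9, 1]:

Scanning through the array:
Position 1 (value 4): max_ending_here = 9, max_so_far = 9
Position 2 (value -8): max_ending_here = 1, max_so_far = 9
Position 3 (value 10): max_ending_here = 11, max_so_far = 11
Position 4 (value -9): max_ending_here = 2, max_so_far = 11
Position 5 (value 1): max_ending_here = 3, max_so_far = 11

Maximum subarray: [5, 4, -8, 10]
Maximum sum: 11

The maximum subarray is [5, 4, -8, 10] with sum 11. This subarray runs from index 0 to index 3.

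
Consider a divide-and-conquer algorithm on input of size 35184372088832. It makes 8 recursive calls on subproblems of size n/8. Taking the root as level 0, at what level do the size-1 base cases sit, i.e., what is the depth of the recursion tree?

For divide and conquer with division factor 8:

Problem sizes at each level:
Level 0: 35184372088832
Level 1: 4398046511104
Level 2: 549755813888
Level 3: 68719476736
Level 4: 8589934592
Level 5: 1073741824
Level 6: 134217728
Level 7: 16777216
Level 8: 2097152
Level 9: 262144
Level 10: 32768
Level 11: 4096
Level 12: 512
Level 13: 64
Level 14: 8
Level 15: 1

The root is level 0 and the size-1 base case is level 15 (the tree spans levels 0 through 15, i.e. 16 levels counting the root), so the depth is the number of divisions: log_8(35184372088832) = 15

The recursion tree depth is log_8(35184372088832) = 15. At each level, the problem size is divided by 8, so it takes 15 divisions to reduce to a base case of size 1. The algorithm makes 8 recursive calls at each level.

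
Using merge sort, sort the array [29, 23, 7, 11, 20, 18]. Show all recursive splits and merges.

Merge sort trace:

Split: [29, 23, 7, 11, 20, 18] -> [29, 23, 7] and [11, 20, 18]
  Split: [29, 23, 7] -> [29] and [23, 7]
    Split: [23, 7] -> [23] and [7]
    Merge: [23] + [7] -> [7, 23]
  Merge: [29] + [7, 23] -> [7, 23, 29]
  Split: [11, 20, 18] -> [11] and [20, 18]
    Split: [20, 18] -> [20] and [18]
    Merge: [20] + [18] -> [18, 20]
  Merge: [11] + [18, 20] -> [11, 18, 20]
Merge: [7, 23, 29] + [11, 18, 20] -> [7, 11, 18, 20, 23, 29]

Final sorted array: [7, 11, 18, 20, 23, 29]

The merge sort proceeds by recursively splitting the array and merging sorted halves.
After all merges, the sorted array is [7, 11, 18, 20, 23, 29].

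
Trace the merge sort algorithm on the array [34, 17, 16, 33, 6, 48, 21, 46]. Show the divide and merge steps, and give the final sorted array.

Merge sort trace:

Split: [34, 17, 16, 33, 6, 48, 21, 46] -> [34, 17, 16, 33] and [6, 48, 21, 46]
  Split: [34, 17, 16, 33] -> [34, 17] and [16, 33]
    Split: [34, 17] -> [34] and [17]
    Merge: [34] + [17] -> [17, 34]
    Split: [16, 33] -> [16] and [33]
    Merge: [16] + [33] -> [16, 33]
  Merge: [17, 34] + [16, 33] -> [16, 17, 33, 34]
  Split: [6, 48, 21, 46] -> [6, 48] and [21, 46]
    Split: [6, 48] -> [6] and [48]
    Merge: [6] + [48] -> [6, 48]
    Split: [21, 46] -> [21] and [46]
    Merge: [21] + [46] -> [21, 46]
  Merge: [6, 48] + [21, 46] -> [6, 21, 46, 48]
Merge: [16, 17, 33, 34] + [6, 21, 46, 48] -> [6, 16, 17, 21, 33, 34, 46, 48]

Final sorted array: [6, 16, 17, 21, 33, 34, 46, 48]

The merge sort proceeds by recursively splitting the array and merging sorted halves.
After all merges, the sorted array is [6, 16, 17, 21, 33, 34, 46, 48].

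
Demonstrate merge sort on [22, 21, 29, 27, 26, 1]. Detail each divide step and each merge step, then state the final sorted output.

Merge sort trace:

Split: [22, 21, 29, 27, 26, 1] -> [22, 21, 29] and [27, 26, 1]
  Split: [22, 21, 29] -> [22] and [21, 29]
    Split: [21, 29] -> [21] and [29]
    Merge: [21] + [29] -> [21, 29]
  Merge: [22] + [21, 29] -> [21, 22, 29]
  Split: [27, 26, 1] -> [27] and [26, 1]
    Split: [26, 1] -> [26] and [1]
    Merge: [26] + [1] -> [1, 26]
  Merge: [27] + [1, 26] -> [1, 26, 27]
Merge: [21, 22, 29] + [1, 26, 27] -> [1, 21, 22, 26, 27, 29]

Final sorted array: [1, 21, 22, 26, 27, 29]

The merge sort proceeds by recursively splitting the array and merging sorted halves.
After all merges, the sorted array is [1, 21, 22, 26, 27, 29].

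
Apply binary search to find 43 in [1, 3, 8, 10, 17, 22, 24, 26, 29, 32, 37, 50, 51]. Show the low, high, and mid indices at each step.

Binary search for 43 in [1, 3, 8, 10, 17, 22, 24, 26, 29, 32, 37, 50, 51]:

lo=0, hi=12, mid=6, arr[mid]=24 -> 24 < 43, search right half
lo=7, hi=12, mid=9, arr[mid]=32 -> 32 < 43, search right half
lo=10, hi=12, mid=11, arr[mid]=50 -> 50 > 43, search left half
lo=10, hi=10, mid=10, arr[mid]=37 -> 37 < 43, search right half
lo=11 > hi=10, target 43 not found

Binary search determines that 43 is not in the array after 4 comparisons. The search space was exhausted without finding the target.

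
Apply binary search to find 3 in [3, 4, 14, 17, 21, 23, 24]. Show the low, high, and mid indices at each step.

Binary search for 3 in [3, 4, 14, 17, 21, 23, 24]:

lo=0, hi=6, mid=3, arr[mid]=17 -> 17 > 3, search left half
lo=0, hi=2, mid=1, arr[mid]=4 -> 4 > 3, search left half
lo=0, hi=0, mid=0, arr[mid]=3 -> Found target at index 0!

Binary search finds 3 at index 0 after 3 comparisons. The search repeatedly halves the search space by comparing with the middle element.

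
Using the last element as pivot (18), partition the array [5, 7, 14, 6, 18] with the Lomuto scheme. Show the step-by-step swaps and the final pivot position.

Lomuto partition with pivot = 18:

Initial array: [5, 7, 14, 6, 18]

arr[0]=5 <= 18: swap with position 0, array becomes [5, 7, 14, 6, 18]
arr[1]=7 <= 18: swap with position 1, array becomes [5, 7, 14, 6, 18]
arr[2]=14 <= 18: swap with position 2, array becomes [5, 7, 14, 6, 18]
arr[3]=6 <= 18: swap with position 3, array becomes [5, 7, 14, 6, 18]

Place pivot at position 4: [5, 7, 14, 6, 18]
Pivot position: 4

After partitioning with pivot 18, the array becomes [5, 7, 14, 6, 18]. The pivot is placed at index 4. All elements to the left of the pivot are <= 18, and all elements to the right are > 18.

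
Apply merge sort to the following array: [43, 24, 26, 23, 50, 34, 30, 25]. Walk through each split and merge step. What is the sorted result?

Merge sort trace:

Split: [43, 24, 26, 23, 50, 34, 30, 25] -> [43, 24, 26, 23] and [50, 34, 30, 25]
  Split: [43, 24, 26, 23] -> [43, 24] and [26, 23]
    Split: [43, 24] -> [43] and [24]
    Merge: [43] + [24] -> [24, 43]
    Split: [26, 23] -> [26] and [23]
    Merge: [26] + [23] -> [23, 26]
  Merge: [24, 43] + [23, 26] -> [23, 24, 26, 43]
  Split: [50, 34, 30, 25] -> [50, 34] and [30, 25]
    Split: [50, 34] -> [50] and [34]
    Merge: [50] + [34] -> [34, 50]
    Split: [30, 25] -> [30] and [25]
    Merge: [30] + [25] -> [25, 30]
  Merge: [34, 50] + [25, 30] -> [25, 30, 34, 50]
Merge: [23, 24, 26, 43] + [25, 30, 34, 50] -> [23, 24, 25, 26, 30, 34, 43, 50]

Final sorted array: [23, 24, 25, 26, 30, 34, 43, 50]

The merge sort proceeds by recursively splitting the array and merging sorted halves.
After all merges, the sorted array is [23, 24, 25, 26, 30, 34, 43, 50].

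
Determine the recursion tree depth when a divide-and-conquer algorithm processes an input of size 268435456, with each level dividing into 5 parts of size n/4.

For divide and conquer with division factor 4:

Problem sizes at each level:
Level 0: 268435456
Level 1: 67108864
Level 2: 16777216
Level 3: 4194304
Level 4: 1048576
Level 5: 262144
Level 6: 65536
Level 7: 16384
Level 8: 4096
Level 9: 1024
Level 10: 256
Level 11: 64
Level 12: 16
Level 13: 4
Level 14: 1

The root is level 0 and the size-1 base case is level 14 (the tree spans levels 0 through 14, i.e. 15 levels counting the root), so the depth is the number of divisions: log_4(268435456) = 14

The recursion tree depth is log_4(268435456) = 14. At each level, the problem size is divided by 4, so it takes 14 divisions to reduce to a base case of size 1. The algorithm makes 5 recursive calls at each level.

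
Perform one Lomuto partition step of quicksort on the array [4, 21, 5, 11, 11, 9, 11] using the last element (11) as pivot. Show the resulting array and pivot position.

Lomuto partition with pivot = 11:

Initial array: [4, 21, 5, 11, 11, 9, 11]

arr[0]=4 <= 11: swap with position 0, array becomes [4, 21, 5, 11, 11, 9, 11]
arr[1]=21 > 11: no swap
arr[2]=5 <= 11: swap with position 1, array becomes [4, 5, 21, 11, 11, 9, 11]
arr[3]=11 <= 11: swap with position 2, array becomes [4, 5, 11, 21, 11, 9, 11]
arr[4]=11 <= 11: swap with position 3, array becomes [4, 5, 11, 11, 21, 9, 11]
arr[5]=9 <= 11: swap with position 4, array becomes [4, 5, 11, 11, 9, 21, 11]

Place pivot at position 5: [4, 5, 11, 11, 9, 11, 21]
Pivot position: 5

After partitioning with pivot 11, the array becomes [4, 5, 11, 11, 9, 11, 21]. The pivot is placed at index 5. All elements to the left of the pivot are <= 11, and all elements to the right are > 11.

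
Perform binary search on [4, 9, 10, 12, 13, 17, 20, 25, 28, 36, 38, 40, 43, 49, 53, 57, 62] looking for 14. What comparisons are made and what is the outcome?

Binary search for 14 in [4, 9, 10, 12, 13, 17, 20, 25, 28, 36, 38, 40, 43, 49, 53, 57, 62]:

lo=0, hi=16, mid=8, arr[mid]=28 -> 28 > 14, search left half
lo=0, hi=7, mid=3, arr[mid]=12 -> 12 < 14, search right half
lo=4, hi=7, mid=5, arr[mid]=17 -> 17 > 14, search left half
lo=4, hi=4, mid=4, arr[mid]=13 -> 13 < 14, search right half
lo=5 > hi=4, target 14 not found

Binary search determines that 14 is not in the array after 4 comparisons. The search space was exhausted without finding the target.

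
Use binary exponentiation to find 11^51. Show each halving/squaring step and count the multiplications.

Computing 11^51 by squaring (build up from 11^1; each line after the first costs one multiplication):

11^1 = 11
11^2 = (11^1)^2 = 11^2 = 121
11^3 = 11 * 11^2 = 11 * 121 = 1331
11^6 = (11^3)^2 = 1331^2 = 1771561
11^12 = (11^6)^2 = 1771561^2 = 3138428376721
11^24 = (11^12)^2 = 3138428376721^2 = 9849732675807611094711841
11^25 = 11 * 11^24 = 11 * 9849732675807611094711841 = 108347059433883722041830251
11^50 = (11^25)^2 = 108347059433883722041830251^2 = 11739085287969531650666649599035831993898213898723001
11^51 = 11 * 11^50 = 11 * 11739085287969531650666649599035831993898213898723001 = 129129938167664848157333145589394151932880352885953011

Result: 129129938167664848157333145589394151932880352885953011
Multiplications needed: 8 (8 lines after 11^1)

11^51 = 129129938167664848157333145589394151932880352885953011. Using exponentiation by squaring, this requires 8 multiplications. The key idea: if the exponent is even, square the half-power; if odd, multiply by the base once.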